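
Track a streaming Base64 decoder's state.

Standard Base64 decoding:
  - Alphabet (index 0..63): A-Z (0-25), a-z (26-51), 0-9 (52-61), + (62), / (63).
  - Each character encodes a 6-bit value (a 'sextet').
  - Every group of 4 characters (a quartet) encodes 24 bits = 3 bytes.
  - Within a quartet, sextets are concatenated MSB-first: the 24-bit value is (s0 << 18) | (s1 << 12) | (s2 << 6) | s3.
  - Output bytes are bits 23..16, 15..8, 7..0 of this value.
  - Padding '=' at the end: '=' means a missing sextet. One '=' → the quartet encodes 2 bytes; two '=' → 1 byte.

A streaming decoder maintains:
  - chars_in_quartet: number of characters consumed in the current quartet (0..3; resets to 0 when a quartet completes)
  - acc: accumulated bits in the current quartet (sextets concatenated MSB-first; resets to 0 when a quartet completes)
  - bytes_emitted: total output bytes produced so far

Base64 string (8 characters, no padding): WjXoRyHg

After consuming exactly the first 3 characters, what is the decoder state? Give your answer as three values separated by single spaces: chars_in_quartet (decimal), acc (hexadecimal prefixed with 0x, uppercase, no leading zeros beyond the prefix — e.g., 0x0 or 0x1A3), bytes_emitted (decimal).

After char 0 ('W'=22): chars_in_quartet=1 acc=0x16 bytes_emitted=0
After char 1 ('j'=35): chars_in_quartet=2 acc=0x5A3 bytes_emitted=0
After char 2 ('X'=23): chars_in_quartet=3 acc=0x168D7 bytes_emitted=0

Answer: 3 0x168D7 0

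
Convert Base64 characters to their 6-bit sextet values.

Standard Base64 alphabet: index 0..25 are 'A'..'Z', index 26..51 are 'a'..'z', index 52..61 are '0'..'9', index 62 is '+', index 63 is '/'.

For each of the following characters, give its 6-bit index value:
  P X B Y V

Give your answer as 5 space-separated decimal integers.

'P': A..Z range, ord('P') − ord('A') = 15
'X': A..Z range, ord('X') − ord('A') = 23
'B': A..Z range, ord('B') − ord('A') = 1
'Y': A..Z range, ord('Y') − ord('A') = 24
'V': A..Z range, ord('V') − ord('A') = 21

Answer: 15 23 1 24 21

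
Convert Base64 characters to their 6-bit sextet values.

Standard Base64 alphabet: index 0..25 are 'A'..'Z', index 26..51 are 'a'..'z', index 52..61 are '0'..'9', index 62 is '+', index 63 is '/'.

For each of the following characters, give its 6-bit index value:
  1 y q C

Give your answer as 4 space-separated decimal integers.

'1': 0..9 range, 52 + ord('1') − ord('0') = 53
'y': a..z range, 26 + ord('y') − ord('a') = 50
'q': a..z range, 26 + ord('q') − ord('a') = 42
'C': A..Z range, ord('C') − ord('A') = 2

Answer: 53 50 42 2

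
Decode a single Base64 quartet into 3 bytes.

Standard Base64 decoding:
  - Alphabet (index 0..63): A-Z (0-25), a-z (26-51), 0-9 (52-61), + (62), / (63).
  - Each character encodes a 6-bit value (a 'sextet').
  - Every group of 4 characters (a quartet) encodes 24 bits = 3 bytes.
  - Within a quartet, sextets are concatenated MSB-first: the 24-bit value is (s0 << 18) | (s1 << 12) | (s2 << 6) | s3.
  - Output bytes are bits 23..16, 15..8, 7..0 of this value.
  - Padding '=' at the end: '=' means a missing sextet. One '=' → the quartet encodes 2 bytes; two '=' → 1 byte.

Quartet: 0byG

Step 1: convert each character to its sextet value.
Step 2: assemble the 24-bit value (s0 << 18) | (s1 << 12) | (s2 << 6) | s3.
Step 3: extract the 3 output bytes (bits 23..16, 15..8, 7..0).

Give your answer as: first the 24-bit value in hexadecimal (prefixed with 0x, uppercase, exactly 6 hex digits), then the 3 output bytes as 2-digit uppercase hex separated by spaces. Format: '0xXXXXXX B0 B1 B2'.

Sextets: 0=52, b=27, y=50, G=6
24-bit: (52<<18) | (27<<12) | (50<<6) | 6
      = 0xD00000 | 0x01B000 | 0x000C80 | 0x000006
      = 0xD1BC86
Bytes: (v>>16)&0xFF=D1, (v>>8)&0xFF=BC, v&0xFF=86

Answer: 0xD1BC86 D1 BC 86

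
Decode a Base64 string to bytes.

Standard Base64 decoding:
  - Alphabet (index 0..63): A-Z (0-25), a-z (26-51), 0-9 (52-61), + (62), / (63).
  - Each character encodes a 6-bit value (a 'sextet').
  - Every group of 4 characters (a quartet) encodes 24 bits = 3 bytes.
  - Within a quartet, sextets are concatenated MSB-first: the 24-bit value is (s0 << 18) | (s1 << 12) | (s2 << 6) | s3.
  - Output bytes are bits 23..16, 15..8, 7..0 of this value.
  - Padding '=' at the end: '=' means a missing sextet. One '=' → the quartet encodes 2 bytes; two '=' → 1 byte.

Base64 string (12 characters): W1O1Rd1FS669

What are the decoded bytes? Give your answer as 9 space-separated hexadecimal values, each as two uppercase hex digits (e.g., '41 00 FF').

Answer: 5B 53 B5 45 DD 45 4B AE BD

Derivation:
After char 0 ('W'=22): chars_in_quartet=1 acc=0x16 bytes_emitted=0
After char 1 ('1'=53): chars_in_quartet=2 acc=0x5B5 bytes_emitted=0
After char 2 ('O'=14): chars_in_quartet=3 acc=0x16D4E bytes_emitted=0
After char 3 ('1'=53): chars_in_quartet=4 acc=0x5B53B5 -> emit 5B 53 B5, reset; bytes_emitted=3
After char 4 ('R'=17): chars_in_quartet=1 acc=0x11 bytes_emitted=3
After char 5 ('d'=29): chars_in_quartet=2 acc=0x45D bytes_emitted=3
After char 6 ('1'=53): chars_in_quartet=3 acc=0x11775 bytes_emitted=3
After char 7 ('F'=5): chars_in_quartet=4 acc=0x45DD45 -> emit 45 DD 45, reset; bytes_emitted=6
After char 8 ('S'=18): chars_in_quartet=1 acc=0x12 bytes_emitted=6
After char 9 ('6'=58): chars_in_quartet=2 acc=0x4BA bytes_emitted=6
After char 10 ('6'=58): chars_in_quartet=3 acc=0x12EBA bytes_emitted=6
After char 11 ('9'=61): chars_in_quartet=4 acc=0x4BAEBD -> emit 4B AE BD, reset; bytes_emitted=9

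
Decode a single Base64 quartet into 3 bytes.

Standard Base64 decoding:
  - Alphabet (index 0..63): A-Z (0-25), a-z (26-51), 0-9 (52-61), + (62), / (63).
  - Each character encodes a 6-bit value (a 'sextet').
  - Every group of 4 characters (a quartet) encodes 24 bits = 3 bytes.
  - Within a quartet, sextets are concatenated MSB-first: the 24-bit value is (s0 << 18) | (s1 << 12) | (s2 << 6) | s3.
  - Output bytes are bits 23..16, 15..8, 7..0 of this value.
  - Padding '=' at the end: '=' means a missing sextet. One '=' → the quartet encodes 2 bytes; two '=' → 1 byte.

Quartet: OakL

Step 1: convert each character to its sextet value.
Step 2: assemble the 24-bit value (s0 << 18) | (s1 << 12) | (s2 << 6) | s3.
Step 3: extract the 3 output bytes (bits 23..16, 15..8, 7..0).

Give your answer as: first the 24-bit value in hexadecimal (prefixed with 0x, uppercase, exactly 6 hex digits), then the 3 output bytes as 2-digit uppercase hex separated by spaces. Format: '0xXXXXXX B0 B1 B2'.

Sextets: O=14, a=26, k=36, L=11
24-bit: (14<<18) | (26<<12) | (36<<6) | 11
      = 0x380000 | 0x01A000 | 0x000900 | 0x00000B
      = 0x39A90B
Bytes: (v>>16)&0xFF=39, (v>>8)&0xFF=A9, v&0xFF=0B

Answer: 0x39A90B 39 A9 0B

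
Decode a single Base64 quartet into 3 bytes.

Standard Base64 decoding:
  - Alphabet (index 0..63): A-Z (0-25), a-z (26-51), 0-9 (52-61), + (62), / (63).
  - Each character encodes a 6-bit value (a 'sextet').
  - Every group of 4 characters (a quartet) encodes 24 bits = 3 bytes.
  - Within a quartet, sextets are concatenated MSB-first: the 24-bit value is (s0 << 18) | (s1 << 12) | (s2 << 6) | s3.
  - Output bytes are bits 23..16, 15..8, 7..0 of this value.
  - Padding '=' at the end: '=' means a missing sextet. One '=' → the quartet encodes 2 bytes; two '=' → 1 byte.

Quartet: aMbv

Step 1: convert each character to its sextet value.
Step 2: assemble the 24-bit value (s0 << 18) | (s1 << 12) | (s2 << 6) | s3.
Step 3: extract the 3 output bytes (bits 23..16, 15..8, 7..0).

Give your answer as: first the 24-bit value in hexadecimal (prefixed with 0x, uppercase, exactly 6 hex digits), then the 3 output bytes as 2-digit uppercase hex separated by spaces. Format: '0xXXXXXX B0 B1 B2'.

Sextets: a=26, M=12, b=27, v=47
24-bit: (26<<18) | (12<<12) | (27<<6) | 47
      = 0x680000 | 0x00C000 | 0x0006C0 | 0x00002F
      = 0x68C6EF
Bytes: (v>>16)&0xFF=68, (v>>8)&0xFF=C6, v&0xFF=EF

Answer: 0x68C6EF 68 C6 EF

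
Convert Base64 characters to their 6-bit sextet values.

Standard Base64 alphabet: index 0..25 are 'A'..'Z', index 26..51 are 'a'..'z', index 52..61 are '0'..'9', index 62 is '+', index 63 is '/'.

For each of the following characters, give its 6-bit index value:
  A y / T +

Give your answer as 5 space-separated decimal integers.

Answer: 0 50 63 19 62

Derivation:
'A': A..Z range, ord('A') − ord('A') = 0
'y': a..z range, 26 + ord('y') − ord('a') = 50
'/': index 63
'T': A..Z range, ord('T') − ord('A') = 19
'+': index 62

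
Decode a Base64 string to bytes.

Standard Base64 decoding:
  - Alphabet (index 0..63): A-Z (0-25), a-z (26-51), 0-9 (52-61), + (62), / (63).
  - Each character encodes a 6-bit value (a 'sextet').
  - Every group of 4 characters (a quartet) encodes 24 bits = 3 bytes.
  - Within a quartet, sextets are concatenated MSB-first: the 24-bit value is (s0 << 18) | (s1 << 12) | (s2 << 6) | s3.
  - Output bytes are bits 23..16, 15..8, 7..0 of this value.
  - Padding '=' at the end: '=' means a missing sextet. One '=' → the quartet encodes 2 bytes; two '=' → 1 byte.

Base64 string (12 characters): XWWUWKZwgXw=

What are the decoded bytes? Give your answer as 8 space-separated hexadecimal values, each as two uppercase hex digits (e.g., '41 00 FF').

After char 0 ('X'=23): chars_in_quartet=1 acc=0x17 bytes_emitted=0
After char 1 ('W'=22): chars_in_quartet=2 acc=0x5D6 bytes_emitted=0
After char 2 ('W'=22): chars_in_quartet=3 acc=0x17596 bytes_emitted=0
After char 3 ('U'=20): chars_in_quartet=4 acc=0x5D6594 -> emit 5D 65 94, reset; bytes_emitted=3
After char 4 ('W'=22): chars_in_quartet=1 acc=0x16 bytes_emitted=3
After char 5 ('K'=10): chars_in_quartet=2 acc=0x58A bytes_emitted=3
After char 6 ('Z'=25): chars_in_quartet=3 acc=0x16299 bytes_emitted=3
After char 7 ('w'=48): chars_in_quartet=4 acc=0x58A670 -> emit 58 A6 70, reset; bytes_emitted=6
After char 8 ('g'=32): chars_in_quartet=1 acc=0x20 bytes_emitted=6
After char 9 ('X'=23): chars_in_quartet=2 acc=0x817 bytes_emitted=6
After char 10 ('w'=48): chars_in_quartet=3 acc=0x205F0 bytes_emitted=6
Padding '=': partial quartet acc=0x205F0 -> emit 81 7C; bytes_emitted=8

Answer: 5D 65 94 58 A6 70 81 7C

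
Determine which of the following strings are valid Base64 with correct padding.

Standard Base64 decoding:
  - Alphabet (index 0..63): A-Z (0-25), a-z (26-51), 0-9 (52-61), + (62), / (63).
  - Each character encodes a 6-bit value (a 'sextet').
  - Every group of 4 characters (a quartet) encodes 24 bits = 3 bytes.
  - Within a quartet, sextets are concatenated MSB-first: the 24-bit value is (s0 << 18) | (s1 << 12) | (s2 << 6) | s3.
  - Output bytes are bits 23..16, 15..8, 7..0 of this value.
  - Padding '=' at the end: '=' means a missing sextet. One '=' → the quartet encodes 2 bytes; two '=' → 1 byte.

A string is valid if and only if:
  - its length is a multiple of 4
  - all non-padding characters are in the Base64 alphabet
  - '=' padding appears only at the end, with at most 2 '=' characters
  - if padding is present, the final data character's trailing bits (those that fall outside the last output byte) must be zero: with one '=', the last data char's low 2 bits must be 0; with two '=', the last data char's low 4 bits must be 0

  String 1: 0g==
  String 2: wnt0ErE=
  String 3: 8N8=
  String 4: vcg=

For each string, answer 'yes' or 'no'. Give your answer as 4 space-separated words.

Answer: yes yes yes yes

Derivation:
String 1: '0g==' → valid
String 2: 'wnt0ErE=' → valid
String 3: '8N8=' → valid
String 4: 'vcg=' → valid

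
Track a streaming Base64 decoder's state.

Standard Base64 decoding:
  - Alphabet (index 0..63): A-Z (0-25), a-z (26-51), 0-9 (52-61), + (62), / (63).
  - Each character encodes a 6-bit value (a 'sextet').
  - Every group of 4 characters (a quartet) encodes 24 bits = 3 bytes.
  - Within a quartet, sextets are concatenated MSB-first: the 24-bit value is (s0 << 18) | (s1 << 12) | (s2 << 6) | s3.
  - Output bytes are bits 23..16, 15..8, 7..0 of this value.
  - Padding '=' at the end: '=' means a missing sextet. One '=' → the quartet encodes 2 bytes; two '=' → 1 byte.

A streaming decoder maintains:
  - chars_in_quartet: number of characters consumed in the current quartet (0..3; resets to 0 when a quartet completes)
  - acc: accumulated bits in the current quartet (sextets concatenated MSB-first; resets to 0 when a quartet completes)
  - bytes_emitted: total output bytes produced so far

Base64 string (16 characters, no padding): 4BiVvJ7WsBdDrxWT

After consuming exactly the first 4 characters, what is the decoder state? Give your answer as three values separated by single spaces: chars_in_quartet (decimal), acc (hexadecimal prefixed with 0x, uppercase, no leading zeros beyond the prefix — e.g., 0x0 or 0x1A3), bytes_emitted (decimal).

After char 0 ('4'=56): chars_in_quartet=1 acc=0x38 bytes_emitted=0
After char 1 ('B'=1): chars_in_quartet=2 acc=0xE01 bytes_emitted=0
After char 2 ('i'=34): chars_in_quartet=3 acc=0x38062 bytes_emitted=0
After char 3 ('V'=21): chars_in_quartet=4 acc=0xE01895 -> emit E0 18 95, reset; bytes_emitted=3

Answer: 0 0x0 3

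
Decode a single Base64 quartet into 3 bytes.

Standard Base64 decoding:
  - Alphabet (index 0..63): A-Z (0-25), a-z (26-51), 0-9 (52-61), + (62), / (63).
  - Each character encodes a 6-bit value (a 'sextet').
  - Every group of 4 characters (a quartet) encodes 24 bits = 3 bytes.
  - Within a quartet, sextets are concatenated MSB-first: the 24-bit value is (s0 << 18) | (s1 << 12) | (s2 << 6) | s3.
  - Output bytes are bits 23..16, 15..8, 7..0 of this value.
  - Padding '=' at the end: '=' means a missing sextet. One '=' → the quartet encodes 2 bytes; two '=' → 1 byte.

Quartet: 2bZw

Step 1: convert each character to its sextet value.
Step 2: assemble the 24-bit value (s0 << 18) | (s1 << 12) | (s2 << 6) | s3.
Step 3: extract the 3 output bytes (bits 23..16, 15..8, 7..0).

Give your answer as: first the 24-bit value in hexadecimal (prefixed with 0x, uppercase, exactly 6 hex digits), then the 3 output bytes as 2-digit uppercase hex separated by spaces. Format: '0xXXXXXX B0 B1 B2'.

Sextets: 2=54, b=27, Z=25, w=48
24-bit: (54<<18) | (27<<12) | (25<<6) | 48
      = 0xD80000 | 0x01B000 | 0x000640 | 0x000030
      = 0xD9B670
Bytes: (v>>16)&0xFF=D9, (v>>8)&0xFF=B6, v&0xFF=70

Answer: 0xD9B670 D9 B6 70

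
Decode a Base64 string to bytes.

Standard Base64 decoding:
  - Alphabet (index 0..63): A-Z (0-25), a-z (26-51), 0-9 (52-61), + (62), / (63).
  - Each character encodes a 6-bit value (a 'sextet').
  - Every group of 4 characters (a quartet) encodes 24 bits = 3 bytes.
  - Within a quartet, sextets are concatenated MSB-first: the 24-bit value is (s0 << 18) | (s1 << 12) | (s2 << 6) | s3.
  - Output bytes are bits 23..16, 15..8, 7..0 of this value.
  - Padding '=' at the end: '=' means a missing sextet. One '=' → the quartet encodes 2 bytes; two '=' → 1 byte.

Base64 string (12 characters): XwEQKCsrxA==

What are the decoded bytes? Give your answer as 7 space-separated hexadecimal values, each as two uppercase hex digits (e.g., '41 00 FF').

After char 0 ('X'=23): chars_in_quartet=1 acc=0x17 bytes_emitted=0
After char 1 ('w'=48): chars_in_quartet=2 acc=0x5F0 bytes_emitted=0
After char 2 ('E'=4): chars_in_quartet=3 acc=0x17C04 bytes_emitted=0
After char 3 ('Q'=16): chars_in_quartet=4 acc=0x5F0110 -> emit 5F 01 10, reset; bytes_emitted=3
After char 4 ('K'=10): chars_in_quartet=1 acc=0xA bytes_emitted=3
After char 5 ('C'=2): chars_in_quartet=2 acc=0x282 bytes_emitted=3
After char 6 ('s'=44): chars_in_quartet=3 acc=0xA0AC bytes_emitted=3
After char 7 ('r'=43): chars_in_quartet=4 acc=0x282B2B -> emit 28 2B 2B, reset; bytes_emitted=6
After char 8 ('x'=49): chars_in_quartet=1 acc=0x31 bytes_emitted=6
After char 9 ('A'=0): chars_in_quartet=2 acc=0xC40 bytes_emitted=6
Padding '==': partial quartet acc=0xC40 -> emit C4; bytes_emitted=7

Answer: 5F 01 10 28 2B 2B C4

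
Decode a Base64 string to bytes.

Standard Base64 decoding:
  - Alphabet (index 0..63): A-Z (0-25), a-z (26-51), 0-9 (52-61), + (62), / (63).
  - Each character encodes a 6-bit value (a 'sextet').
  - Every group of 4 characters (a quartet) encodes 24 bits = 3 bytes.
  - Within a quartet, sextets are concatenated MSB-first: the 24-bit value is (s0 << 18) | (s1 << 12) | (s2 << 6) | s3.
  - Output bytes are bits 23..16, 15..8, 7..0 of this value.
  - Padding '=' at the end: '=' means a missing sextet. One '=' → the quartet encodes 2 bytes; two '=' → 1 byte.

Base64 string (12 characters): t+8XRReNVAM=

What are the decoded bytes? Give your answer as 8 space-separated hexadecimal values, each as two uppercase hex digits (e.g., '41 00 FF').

After char 0 ('t'=45): chars_in_quartet=1 acc=0x2D bytes_emitted=0
After char 1 ('+'=62): chars_in_quartet=2 acc=0xB7E bytes_emitted=0
After char 2 ('8'=60): chars_in_quartet=3 acc=0x2DFBC bytes_emitted=0
After char 3 ('X'=23): chars_in_quartet=4 acc=0xB7EF17 -> emit B7 EF 17, reset; bytes_emitted=3
After char 4 ('R'=17): chars_in_quartet=1 acc=0x11 bytes_emitted=3
After char 5 ('R'=17): chars_in_quartet=2 acc=0x451 bytes_emitted=3
After char 6 ('e'=30): chars_in_quartet=3 acc=0x1145E bytes_emitted=3
After char 7 ('N'=13): chars_in_quartet=4 acc=0x45178D -> emit 45 17 8D, reset; bytes_emitted=6
After char 8 ('V'=21): chars_in_quartet=1 acc=0x15 bytes_emitted=6
After char 9 ('A'=0): chars_in_quartet=2 acc=0x540 bytes_emitted=6
After char 10 ('M'=12): chars_in_quartet=3 acc=0x1500C bytes_emitted=6
Padding '=': partial quartet acc=0x1500C -> emit 54 03; bytes_emitted=8

Answer: B7 EF 17 45 17 8D 54 03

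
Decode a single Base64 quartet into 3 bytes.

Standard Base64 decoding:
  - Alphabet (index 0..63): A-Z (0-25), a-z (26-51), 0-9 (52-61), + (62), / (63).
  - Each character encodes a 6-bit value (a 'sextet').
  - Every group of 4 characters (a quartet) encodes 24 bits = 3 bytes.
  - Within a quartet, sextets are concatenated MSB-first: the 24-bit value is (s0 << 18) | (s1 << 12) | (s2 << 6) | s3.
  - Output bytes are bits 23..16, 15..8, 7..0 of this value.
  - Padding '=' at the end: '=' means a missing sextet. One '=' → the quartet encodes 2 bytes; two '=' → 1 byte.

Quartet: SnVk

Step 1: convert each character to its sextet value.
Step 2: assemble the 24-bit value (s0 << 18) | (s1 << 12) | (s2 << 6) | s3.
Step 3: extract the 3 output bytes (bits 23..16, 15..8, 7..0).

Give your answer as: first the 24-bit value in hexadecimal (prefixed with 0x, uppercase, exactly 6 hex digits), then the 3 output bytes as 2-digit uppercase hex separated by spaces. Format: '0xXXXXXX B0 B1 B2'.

Answer: 0x4A7564 4A 75 64

Derivation:
Sextets: S=18, n=39, V=21, k=36
24-bit: (18<<18) | (39<<12) | (21<<6) | 36
      = 0x480000 | 0x027000 | 0x000540 | 0x000024
      = 0x4A7564
Bytes: (v>>16)&0xFF=4A, (v>>8)&0xFF=75, v&0xFF=64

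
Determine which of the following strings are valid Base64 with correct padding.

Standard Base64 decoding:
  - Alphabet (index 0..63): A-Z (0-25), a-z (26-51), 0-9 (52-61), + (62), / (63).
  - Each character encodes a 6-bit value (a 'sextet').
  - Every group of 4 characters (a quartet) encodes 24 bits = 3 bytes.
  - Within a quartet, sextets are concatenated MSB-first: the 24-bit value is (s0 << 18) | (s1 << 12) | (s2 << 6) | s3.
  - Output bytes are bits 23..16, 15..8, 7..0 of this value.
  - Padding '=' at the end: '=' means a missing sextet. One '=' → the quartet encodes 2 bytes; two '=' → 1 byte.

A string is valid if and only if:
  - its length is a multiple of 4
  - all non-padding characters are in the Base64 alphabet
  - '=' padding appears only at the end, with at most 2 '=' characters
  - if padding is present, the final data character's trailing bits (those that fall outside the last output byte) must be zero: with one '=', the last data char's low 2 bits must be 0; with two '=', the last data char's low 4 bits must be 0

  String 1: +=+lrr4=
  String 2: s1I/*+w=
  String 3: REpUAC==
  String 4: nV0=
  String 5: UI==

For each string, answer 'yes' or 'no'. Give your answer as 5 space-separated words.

Answer: no no no yes no

Derivation:
String 1: '+=+lrr4=' → invalid (bad char(s): ['=']; '=' in middle)
String 2: 's1I/*+w=' → invalid (bad char(s): ['*'])
String 3: 'REpUAC==' → invalid (bad trailing bits)
String 4: 'nV0=' → valid
String 5: 'UI==' → invalid (bad trailing bits)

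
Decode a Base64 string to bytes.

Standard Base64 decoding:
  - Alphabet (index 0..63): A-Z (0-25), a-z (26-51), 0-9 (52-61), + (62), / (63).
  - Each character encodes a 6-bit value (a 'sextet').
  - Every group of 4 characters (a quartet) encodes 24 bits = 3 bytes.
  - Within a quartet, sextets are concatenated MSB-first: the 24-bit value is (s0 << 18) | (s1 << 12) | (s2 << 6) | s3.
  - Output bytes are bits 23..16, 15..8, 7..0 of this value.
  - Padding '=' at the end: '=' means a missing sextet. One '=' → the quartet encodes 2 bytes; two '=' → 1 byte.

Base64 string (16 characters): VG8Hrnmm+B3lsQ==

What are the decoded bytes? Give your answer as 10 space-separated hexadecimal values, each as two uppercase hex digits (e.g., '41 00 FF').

Answer: 54 6F 07 AE 79 A6 F8 1D E5 B1

Derivation:
After char 0 ('V'=21): chars_in_quartet=1 acc=0x15 bytes_emitted=0
After char 1 ('G'=6): chars_in_quartet=2 acc=0x546 bytes_emitted=0
After char 2 ('8'=60): chars_in_quartet=3 acc=0x151BC bytes_emitted=0
After char 3 ('H'=7): chars_in_quartet=4 acc=0x546F07 -> emit 54 6F 07, reset; bytes_emitted=3
After char 4 ('r'=43): chars_in_quartet=1 acc=0x2B bytes_emitted=3
After char 5 ('n'=39): chars_in_quartet=2 acc=0xAE7 bytes_emitted=3
After char 6 ('m'=38): chars_in_quartet=3 acc=0x2B9E6 bytes_emitted=3
After char 7 ('m'=38): chars_in_quartet=4 acc=0xAE79A6 -> emit AE 79 A6, reset; bytes_emitted=6
After char 8 ('+'=62): chars_in_quartet=1 acc=0x3E bytes_emitted=6
After char 9 ('B'=1): chars_in_quartet=2 acc=0xF81 bytes_emitted=6
After char 10 ('3'=55): chars_in_quartet=3 acc=0x3E077 bytes_emitted=6
After char 11 ('l'=37): chars_in_quartet=4 acc=0xF81DE5 -> emit F8 1D E5, reset; bytes_emitted=9
After char 12 ('s'=44): chars_in_quartet=1 acc=0x2C bytes_emitted=9
After char 13 ('Q'=16): chars_in_quartet=2 acc=0xB10 bytes_emitted=9
Padding '==': partial quartet acc=0xB10 -> emit B1; bytes_emitted=10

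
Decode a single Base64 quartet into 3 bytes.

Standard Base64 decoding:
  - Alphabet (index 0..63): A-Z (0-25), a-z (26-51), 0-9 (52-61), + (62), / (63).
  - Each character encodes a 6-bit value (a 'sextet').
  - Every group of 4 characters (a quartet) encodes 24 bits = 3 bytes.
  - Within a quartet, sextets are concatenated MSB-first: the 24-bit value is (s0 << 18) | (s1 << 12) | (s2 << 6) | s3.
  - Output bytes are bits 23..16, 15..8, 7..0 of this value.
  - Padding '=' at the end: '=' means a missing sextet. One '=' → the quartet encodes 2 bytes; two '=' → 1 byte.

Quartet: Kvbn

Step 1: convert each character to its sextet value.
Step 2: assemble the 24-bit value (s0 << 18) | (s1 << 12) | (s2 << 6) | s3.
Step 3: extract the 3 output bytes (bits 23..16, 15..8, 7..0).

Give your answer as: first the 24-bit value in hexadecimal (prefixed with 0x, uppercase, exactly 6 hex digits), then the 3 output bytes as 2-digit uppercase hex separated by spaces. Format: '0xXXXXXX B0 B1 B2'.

Sextets: K=10, v=47, b=27, n=39
24-bit: (10<<18) | (47<<12) | (27<<6) | 39
      = 0x280000 | 0x02F000 | 0x0006C0 | 0x000027
      = 0x2AF6E7
Bytes: (v>>16)&0xFF=2A, (v>>8)&0xFF=F6, v&0xFF=E7

Answer: 0x2AF6E7 2A F6 E7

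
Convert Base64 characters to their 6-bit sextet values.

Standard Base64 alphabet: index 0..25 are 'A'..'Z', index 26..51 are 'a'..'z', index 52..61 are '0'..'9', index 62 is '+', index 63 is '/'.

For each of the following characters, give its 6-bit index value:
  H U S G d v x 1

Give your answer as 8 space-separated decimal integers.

Answer: 7 20 18 6 29 47 49 53

Derivation:
'H': A..Z range, ord('H') − ord('A') = 7
'U': A..Z range, ord('U') − ord('A') = 20
'S': A..Z range, ord('S') − ord('A') = 18
'G': A..Z range, ord('G') − ord('A') = 6
'd': a..z range, 26 + ord('d') − ord('a') = 29
'v': a..z range, 26 + ord('v') − ord('a') = 47
'x': a..z range, 26 + ord('x') − ord('a') = 49
'1': 0..9 range, 52 + ord('1') − ord('0') = 53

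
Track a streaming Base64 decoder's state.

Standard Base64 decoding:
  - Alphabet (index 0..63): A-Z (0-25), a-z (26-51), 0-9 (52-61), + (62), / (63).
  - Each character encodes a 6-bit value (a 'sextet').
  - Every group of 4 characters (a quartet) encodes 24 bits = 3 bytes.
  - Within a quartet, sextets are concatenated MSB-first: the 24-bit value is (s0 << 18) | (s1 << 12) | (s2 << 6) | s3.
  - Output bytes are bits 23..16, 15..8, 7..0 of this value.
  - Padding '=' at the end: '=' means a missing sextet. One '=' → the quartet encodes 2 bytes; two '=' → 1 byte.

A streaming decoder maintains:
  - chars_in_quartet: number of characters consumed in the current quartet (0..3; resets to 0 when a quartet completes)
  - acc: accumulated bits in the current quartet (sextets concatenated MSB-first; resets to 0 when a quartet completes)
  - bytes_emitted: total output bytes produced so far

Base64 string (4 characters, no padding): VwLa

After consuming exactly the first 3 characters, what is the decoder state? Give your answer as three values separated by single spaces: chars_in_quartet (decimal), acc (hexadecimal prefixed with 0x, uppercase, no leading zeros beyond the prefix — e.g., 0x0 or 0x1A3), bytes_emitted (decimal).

After char 0 ('V'=21): chars_in_quartet=1 acc=0x15 bytes_emitted=0
After char 1 ('w'=48): chars_in_quartet=2 acc=0x570 bytes_emitted=0
After char 2 ('L'=11): chars_in_quartet=3 acc=0x15C0B bytes_emitted=0

Answer: 3 0x15C0B 0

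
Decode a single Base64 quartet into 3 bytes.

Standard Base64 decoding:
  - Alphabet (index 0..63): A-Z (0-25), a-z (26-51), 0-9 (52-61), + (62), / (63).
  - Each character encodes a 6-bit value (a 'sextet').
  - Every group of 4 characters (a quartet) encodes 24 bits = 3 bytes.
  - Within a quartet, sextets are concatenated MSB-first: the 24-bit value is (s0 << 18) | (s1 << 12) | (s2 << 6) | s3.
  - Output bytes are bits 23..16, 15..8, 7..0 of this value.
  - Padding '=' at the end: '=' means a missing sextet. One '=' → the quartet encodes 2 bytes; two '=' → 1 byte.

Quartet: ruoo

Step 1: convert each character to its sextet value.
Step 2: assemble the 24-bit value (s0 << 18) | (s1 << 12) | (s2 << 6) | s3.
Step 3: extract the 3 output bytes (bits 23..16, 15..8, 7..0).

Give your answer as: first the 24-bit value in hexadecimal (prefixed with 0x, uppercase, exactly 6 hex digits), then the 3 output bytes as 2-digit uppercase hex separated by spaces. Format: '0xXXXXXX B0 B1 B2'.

Sextets: r=43, u=46, o=40, o=40
24-bit: (43<<18) | (46<<12) | (40<<6) | 40
      = 0xAC0000 | 0x02E000 | 0x000A00 | 0x000028
      = 0xAEEA28
Bytes: (v>>16)&0xFF=AE, (v>>8)&0xFF=EA, v&0xFF=28

Answer: 0xAEEA28 AE EA 28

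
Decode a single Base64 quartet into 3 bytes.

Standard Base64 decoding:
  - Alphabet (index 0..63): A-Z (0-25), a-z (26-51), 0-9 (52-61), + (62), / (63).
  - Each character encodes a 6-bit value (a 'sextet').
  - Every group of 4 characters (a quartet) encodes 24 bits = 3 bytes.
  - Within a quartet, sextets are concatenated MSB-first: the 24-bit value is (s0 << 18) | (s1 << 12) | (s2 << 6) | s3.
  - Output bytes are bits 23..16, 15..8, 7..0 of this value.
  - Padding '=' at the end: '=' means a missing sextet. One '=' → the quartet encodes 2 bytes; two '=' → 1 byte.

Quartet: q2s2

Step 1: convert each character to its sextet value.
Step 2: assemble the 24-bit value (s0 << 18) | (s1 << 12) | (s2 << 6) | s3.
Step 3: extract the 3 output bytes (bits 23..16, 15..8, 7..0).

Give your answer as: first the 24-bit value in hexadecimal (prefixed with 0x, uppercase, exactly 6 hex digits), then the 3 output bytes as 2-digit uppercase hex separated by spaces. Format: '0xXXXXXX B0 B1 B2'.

Sextets: q=42, 2=54, s=44, 2=54
24-bit: (42<<18) | (54<<12) | (44<<6) | 54
      = 0xA80000 | 0x036000 | 0x000B00 | 0x000036
      = 0xAB6B36
Bytes: (v>>16)&0xFF=AB, (v>>8)&0xFF=6B, v&0xFF=36

Answer: 0xAB6B36 AB 6B 36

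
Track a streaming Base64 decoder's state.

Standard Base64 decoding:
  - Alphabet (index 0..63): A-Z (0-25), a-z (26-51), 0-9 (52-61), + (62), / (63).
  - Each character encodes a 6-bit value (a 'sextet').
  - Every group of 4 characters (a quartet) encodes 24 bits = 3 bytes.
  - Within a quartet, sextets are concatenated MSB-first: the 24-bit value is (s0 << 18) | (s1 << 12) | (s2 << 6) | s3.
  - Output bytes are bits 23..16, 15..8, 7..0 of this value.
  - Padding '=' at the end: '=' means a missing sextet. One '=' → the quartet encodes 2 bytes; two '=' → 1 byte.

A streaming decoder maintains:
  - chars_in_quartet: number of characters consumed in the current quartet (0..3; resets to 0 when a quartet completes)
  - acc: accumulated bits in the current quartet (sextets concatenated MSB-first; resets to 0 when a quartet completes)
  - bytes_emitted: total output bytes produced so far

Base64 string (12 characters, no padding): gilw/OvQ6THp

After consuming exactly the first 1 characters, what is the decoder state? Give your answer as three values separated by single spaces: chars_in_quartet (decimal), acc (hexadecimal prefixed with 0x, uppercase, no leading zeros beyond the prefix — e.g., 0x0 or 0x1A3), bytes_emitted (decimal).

After char 0 ('g'=32): chars_in_quartet=1 acc=0x20 bytes_emitted=0

Answer: 1 0x20 0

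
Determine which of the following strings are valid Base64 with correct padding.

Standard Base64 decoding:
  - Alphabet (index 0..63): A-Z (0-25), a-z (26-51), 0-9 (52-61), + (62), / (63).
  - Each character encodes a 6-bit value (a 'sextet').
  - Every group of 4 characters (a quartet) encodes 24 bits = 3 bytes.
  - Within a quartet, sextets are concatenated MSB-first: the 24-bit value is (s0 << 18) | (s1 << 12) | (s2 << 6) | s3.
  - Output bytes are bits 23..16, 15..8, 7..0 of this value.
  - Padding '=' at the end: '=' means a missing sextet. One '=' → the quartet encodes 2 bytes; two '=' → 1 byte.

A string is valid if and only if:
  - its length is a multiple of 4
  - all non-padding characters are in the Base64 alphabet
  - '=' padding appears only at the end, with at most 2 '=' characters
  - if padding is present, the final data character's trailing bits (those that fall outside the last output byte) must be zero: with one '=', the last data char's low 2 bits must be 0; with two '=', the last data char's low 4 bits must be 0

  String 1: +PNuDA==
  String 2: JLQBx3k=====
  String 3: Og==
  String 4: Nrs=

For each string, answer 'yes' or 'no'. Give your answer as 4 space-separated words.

Answer: yes no yes yes

Derivation:
String 1: '+PNuDA==' → valid
String 2: 'JLQBx3k=====' → invalid (5 pad chars (max 2))
String 3: 'Og==' → valid
String 4: 'Nrs=' → valid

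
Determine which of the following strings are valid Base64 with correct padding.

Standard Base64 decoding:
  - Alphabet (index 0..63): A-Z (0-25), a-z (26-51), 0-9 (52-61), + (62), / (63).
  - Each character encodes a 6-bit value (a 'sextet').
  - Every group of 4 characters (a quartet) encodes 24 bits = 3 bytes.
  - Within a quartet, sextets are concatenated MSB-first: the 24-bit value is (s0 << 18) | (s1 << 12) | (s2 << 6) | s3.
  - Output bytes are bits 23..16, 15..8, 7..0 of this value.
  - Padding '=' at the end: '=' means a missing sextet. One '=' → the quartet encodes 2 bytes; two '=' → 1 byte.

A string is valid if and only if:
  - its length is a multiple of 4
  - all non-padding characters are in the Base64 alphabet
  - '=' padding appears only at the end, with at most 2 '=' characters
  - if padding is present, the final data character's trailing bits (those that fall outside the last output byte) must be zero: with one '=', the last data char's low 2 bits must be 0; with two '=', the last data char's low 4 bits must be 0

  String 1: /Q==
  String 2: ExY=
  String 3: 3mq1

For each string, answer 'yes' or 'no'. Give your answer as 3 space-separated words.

String 1: '/Q==' → valid
String 2: 'ExY=' → valid
String 3: '3mq1' → valid

Answer: yes yes yes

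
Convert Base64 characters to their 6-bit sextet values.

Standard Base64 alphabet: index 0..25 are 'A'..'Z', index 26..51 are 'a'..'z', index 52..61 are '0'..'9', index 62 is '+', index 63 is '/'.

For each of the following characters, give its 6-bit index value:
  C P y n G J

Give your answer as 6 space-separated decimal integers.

Answer: 2 15 50 39 6 9

Derivation:
'C': A..Z range, ord('C') − ord('A') = 2
'P': A..Z range, ord('P') − ord('A') = 15
'y': a..z range, 26 + ord('y') − ord('a') = 50
'n': a..z range, 26 + ord('n') − ord('a') = 39
'G': A..Z range, ord('G') − ord('A') = 6
'J': A..Z range, ord('J') − ord('A') = 9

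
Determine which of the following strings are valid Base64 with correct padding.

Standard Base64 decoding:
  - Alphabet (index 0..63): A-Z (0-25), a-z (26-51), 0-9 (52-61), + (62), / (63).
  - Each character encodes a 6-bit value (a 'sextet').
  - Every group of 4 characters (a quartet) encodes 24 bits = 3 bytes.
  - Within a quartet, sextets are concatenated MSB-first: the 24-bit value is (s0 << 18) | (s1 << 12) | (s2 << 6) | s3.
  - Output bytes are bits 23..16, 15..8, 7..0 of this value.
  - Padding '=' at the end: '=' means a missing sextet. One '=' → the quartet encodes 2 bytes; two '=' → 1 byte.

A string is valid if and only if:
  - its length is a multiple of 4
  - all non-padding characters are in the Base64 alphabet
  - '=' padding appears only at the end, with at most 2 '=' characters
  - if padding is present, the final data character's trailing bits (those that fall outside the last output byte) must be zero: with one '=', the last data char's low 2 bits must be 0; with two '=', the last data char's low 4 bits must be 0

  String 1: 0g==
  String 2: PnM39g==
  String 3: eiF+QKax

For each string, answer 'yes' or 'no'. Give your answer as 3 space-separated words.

String 1: '0g==' → valid
String 2: 'PnM39g==' → valid
String 3: 'eiF+QKax' → valid

Answer: yes yes yes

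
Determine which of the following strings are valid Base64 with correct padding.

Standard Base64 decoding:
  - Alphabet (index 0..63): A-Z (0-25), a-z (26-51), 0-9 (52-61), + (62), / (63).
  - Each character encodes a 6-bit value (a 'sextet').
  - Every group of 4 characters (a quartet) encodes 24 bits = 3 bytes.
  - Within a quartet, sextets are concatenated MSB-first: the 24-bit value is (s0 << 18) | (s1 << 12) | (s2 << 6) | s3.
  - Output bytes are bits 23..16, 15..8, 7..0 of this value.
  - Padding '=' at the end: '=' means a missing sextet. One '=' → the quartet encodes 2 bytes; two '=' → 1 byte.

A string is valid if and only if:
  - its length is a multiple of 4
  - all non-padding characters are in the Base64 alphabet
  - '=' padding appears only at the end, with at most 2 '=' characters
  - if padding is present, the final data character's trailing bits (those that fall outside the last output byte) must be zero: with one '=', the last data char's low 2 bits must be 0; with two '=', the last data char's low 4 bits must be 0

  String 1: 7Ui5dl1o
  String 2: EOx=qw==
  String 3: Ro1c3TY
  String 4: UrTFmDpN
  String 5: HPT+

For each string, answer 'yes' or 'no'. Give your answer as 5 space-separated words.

String 1: '7Ui5dl1o' → valid
String 2: 'EOx=qw==' → invalid (bad char(s): ['=']; '=' in middle)
String 3: 'Ro1c3TY' → invalid (len=7 not mult of 4)
String 4: 'UrTFmDpN' → valid
String 5: 'HPT+' → valid

Answer: yes no no yes yes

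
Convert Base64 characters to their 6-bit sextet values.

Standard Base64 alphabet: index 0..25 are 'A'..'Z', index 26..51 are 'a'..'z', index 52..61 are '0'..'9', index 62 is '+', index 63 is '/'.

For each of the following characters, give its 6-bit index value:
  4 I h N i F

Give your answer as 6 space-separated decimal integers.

Answer: 56 8 33 13 34 5

Derivation:
'4': 0..9 range, 52 + ord('4') − ord('0') = 56
'I': A..Z range, ord('I') − ord('A') = 8
'h': a..z range, 26 + ord('h') − ord('a') = 33
'N': A..Z range, ord('N') − ord('A') = 13
'i': a..z range, 26 + ord('i') − ord('a') = 34
'F': A..Z range, ord('F') − ord('A') = 5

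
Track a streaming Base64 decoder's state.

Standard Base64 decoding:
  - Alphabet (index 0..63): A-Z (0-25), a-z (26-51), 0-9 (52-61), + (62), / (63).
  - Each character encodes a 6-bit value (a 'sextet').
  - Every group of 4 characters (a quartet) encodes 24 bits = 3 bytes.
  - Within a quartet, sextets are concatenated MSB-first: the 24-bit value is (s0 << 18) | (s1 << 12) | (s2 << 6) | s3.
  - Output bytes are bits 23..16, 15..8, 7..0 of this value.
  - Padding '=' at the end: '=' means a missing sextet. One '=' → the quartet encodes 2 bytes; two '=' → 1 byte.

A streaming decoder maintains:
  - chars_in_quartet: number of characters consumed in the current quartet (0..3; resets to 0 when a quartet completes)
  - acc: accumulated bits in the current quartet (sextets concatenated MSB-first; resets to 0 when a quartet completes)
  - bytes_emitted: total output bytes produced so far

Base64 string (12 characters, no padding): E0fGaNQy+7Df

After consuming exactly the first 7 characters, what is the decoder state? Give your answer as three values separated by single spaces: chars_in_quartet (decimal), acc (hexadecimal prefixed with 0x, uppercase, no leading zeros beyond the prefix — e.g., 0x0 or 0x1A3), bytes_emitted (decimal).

After char 0 ('E'=4): chars_in_quartet=1 acc=0x4 bytes_emitted=0
After char 1 ('0'=52): chars_in_quartet=2 acc=0x134 bytes_emitted=0
After char 2 ('f'=31): chars_in_quartet=3 acc=0x4D1F bytes_emitted=0
After char 3 ('G'=6): chars_in_quartet=4 acc=0x1347C6 -> emit 13 47 C6, reset; bytes_emitted=3
After char 4 ('a'=26): chars_in_quartet=1 acc=0x1A bytes_emitted=3
After char 5 ('N'=13): chars_in_quartet=2 acc=0x68D bytes_emitted=3
After char 6 ('Q'=16): chars_in_quartet=3 acc=0x1A350 bytes_emitted=3

Answer: 3 0x1A350 3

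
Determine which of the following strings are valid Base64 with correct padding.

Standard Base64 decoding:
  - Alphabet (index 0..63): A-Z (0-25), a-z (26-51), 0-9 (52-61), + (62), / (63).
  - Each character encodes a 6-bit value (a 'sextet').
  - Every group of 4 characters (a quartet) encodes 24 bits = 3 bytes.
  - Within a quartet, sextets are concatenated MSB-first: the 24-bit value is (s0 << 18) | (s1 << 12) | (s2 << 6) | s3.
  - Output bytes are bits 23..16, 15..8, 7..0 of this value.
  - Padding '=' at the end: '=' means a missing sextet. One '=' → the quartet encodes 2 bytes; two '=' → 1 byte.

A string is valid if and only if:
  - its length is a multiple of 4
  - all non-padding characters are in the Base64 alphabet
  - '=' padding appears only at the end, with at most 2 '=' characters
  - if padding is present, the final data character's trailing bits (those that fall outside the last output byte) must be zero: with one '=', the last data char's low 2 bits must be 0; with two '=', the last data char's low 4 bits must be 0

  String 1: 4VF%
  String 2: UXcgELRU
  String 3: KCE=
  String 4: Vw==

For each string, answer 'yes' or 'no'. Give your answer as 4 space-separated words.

Answer: no yes yes yes

Derivation:
String 1: '4VF%' → invalid (bad char(s): ['%'])
String 2: 'UXcgELRU' → valid
String 3: 'KCE=' → valid
String 4: 'Vw==' → valid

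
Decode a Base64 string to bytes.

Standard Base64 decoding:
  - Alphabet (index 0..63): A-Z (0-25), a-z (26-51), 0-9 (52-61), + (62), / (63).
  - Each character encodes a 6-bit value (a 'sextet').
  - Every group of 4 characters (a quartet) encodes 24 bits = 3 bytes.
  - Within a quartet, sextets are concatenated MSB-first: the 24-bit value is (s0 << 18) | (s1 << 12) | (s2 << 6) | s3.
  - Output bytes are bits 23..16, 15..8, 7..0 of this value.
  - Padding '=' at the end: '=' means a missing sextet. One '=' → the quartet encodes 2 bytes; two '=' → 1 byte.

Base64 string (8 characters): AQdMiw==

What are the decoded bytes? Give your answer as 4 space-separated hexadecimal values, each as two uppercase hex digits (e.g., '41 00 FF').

After char 0 ('A'=0): chars_in_quartet=1 acc=0x0 bytes_emitted=0
After char 1 ('Q'=16): chars_in_quartet=2 acc=0x10 bytes_emitted=0
After char 2 ('d'=29): chars_in_quartet=3 acc=0x41D bytes_emitted=0
After char 3 ('M'=12): chars_in_quartet=4 acc=0x1074C -> emit 01 07 4C, reset; bytes_emitted=3
After char 4 ('i'=34): chars_in_quartet=1 acc=0x22 bytes_emitted=3
After char 5 ('w'=48): chars_in_quartet=2 acc=0x8B0 bytes_emitted=3
Padding '==': partial quartet acc=0x8B0 -> emit 8B; bytes_emitted=4

Answer: 01 07 4C 8B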